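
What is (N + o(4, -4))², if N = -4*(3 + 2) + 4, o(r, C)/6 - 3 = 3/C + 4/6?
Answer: 9/4 ≈ 2.2500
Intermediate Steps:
o(r, C) = 22 + 18/C (o(r, C) = 18 + 6*(3/C + 4/6) = 18 + 6*(3/C + 4*(⅙)) = 18 + 6*(3/C + ⅔) = 18 + 6*(⅔ + 3/C) = 18 + (4 + 18/C) = 22 + 18/C)
N = -16 (N = -4*5 + 4 = -20 + 4 = -16)
(N + o(4, -4))² = (-16 + (22 + 18/(-4)))² = (-16 + (22 + 18*(-¼)))² = (-16 + (22 - 9/2))² = (-16 + 35/2)² = (3/2)² = 9/4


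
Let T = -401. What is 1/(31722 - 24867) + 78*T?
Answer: -214410689/6855 ≈ -31278.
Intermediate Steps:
1/(31722 - 24867) + 78*T = 1/(31722 - 24867) + 78*(-401) = 1/6855 - 31278 = -214410689/6855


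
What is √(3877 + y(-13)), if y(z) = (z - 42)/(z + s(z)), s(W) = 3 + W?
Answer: 3*√228022/23 ≈ 62.285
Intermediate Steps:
y(z) = (-42 + z)/(3 + 2*z) (y(z) = (z - 42)/(z + (3 + z)) = (-42 + z)/(3 + 2*z))
√(3877 + y(-13)) = √(3877 + (-42 - 13)/(3 + 2*(-13))) = √(3877 - 55/(3 - 26)) = √(3877 - 55/(-23)) = √(3877 - 1/23*(-55)) = √(3877 + 55/23) = √(89226/23) = 3*√228022/23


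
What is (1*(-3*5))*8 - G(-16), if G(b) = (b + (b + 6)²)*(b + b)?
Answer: 2568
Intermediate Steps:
G(b) = 2*b*(b + (6 + b)²) (G(b) = (b + (6 + b)²)*(2*b) = 2*b*(b + (6 + b)²))
(1*(-3*5))*8 - G(-16) = (1*(-3*5))*8 - 2*(-16)*(-16 + (6 - 16)²) = (1*(-15))*8 - 2*(-16)*(-16 + (-10)²) = -15*8 - 2*(-16)*(-16 + 100) = -120 - 2*(-16)*84 = -120 - 1*(-2688) = -120 + 2688 = 2568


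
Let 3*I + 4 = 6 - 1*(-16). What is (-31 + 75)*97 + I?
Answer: 4274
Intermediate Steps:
I = 6 (I = -4/3 + (6 - 1*(-16))/3 = -4/3 + (6 + 16)/3 = -4/3 + (⅓)*22 = -4/3 + 22/3 = 6)
(-31 + 75)*97 + I = (-31 + 75)*97 + 6 = 44*97 + 6 = 4268 + 6 = 4274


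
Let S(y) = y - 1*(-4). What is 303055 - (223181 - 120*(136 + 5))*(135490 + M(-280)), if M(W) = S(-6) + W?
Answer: -27887834233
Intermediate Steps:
S(y) = 4 + y (S(y) = y + 4 = 4 + y)
M(W) = -2 + W (M(W) = (4 - 6) + W = -2 + W)
303055 - (223181 - 120*(136 + 5))*(135490 + M(-280)) = 303055 - (223181 - 120*(136 + 5))*(135490 + (-2 - 280)) = 303055 - (223181 - 120*141)*(135490 - 282) = 303055 - (223181 - 16920)*135208 = 303055 - 206261*135208 = 303055 - 1*27888137288 = 303055 - 27888137288 = -27887834233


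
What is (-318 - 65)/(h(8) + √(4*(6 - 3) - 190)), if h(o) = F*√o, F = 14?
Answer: -383/(28*√2 + I*√178) ≈ -8.6862 + 2.9266*I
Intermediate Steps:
h(o) = 14*√o
(-318 - 65)/(h(8) + √(4*(6 - 3) - 190)) = (-318 - 65)/(14*√8 + √(4*(6 - 3) - 190)) = -383/(14*(2*√2) + √(4*3 - 190)) = -383/(28*√2 + √(12 - 190)) = -383/(28*√2 + √(-178)) = -383/(28*√2 + I*√178)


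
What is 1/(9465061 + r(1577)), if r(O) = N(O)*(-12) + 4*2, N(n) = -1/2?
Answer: 1/9465075 ≈ 1.0565e-7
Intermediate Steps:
N(n) = -1/2 (N(n) = -1*1/2 = -1/2)
r(O) = 14 (r(O) = -1/2*(-12) + 4*2 = 6 + 8 = 14)
1/(9465061 + r(1577)) = 1/(9465061 + 14) = 1/9465075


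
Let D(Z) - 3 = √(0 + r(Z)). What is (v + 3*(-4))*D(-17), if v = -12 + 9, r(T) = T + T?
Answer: -45 - 15*I*√34 ≈ -45.0 - 87.464*I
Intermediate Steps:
r(T) = 2*T
v = -3
D(Z) = 3 + √2*√Z (D(Z) = 3 + √(0 + 2*Z) = 3 + √(2*Z) = 3 + √2*√Z)
(v + 3*(-4))*D(-17) = (-3 + 3*(-4))*(3 + √2*√(-17)) = (-3 - 12)*(3 + √2*(I*√17)) = -15*(3 + I*√34) = -45 - 15*I*√34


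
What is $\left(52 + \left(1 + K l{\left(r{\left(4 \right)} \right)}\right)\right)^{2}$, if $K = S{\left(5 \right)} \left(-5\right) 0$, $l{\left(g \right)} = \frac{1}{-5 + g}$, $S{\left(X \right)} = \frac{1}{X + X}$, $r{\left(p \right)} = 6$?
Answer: $2809$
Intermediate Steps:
$S{\left(X \right)} = \frac{1}{2 X}$
$K = 0$ ($K = \frac{1}{2 \cdot 5} \left(-5\right) 0 = \frac{1}{2} \cdot \frac{1}{5} \left(-5\right) 0 = \frac{1}{10} \left(-5\right) 0 = \left(- \frac{1}{2}\right) 0 = 0$)
$\left(52 + \left(1 + K l{\left(r{\left(4 \right)} \right)}\right)\right)^{2} = \left(52 + \left(1 + \frac{0}{-5 + 6}\right)\right)^{2} = \left(52 + \left(1 + \frac{0}{1}\right)\right)^{2} = \left(52 + \left(1 + 0 \cdot 1\right)\right)^{2} = \left(52 + \left(1 + 0\right)\right)^{2} = \left(52 + 1\right)^{2} = 53^{2} = 2809$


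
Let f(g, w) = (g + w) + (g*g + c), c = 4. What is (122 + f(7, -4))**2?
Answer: 31684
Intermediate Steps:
f(g, w) = 4 + g + w + g**2 (f(g, w) = (g + w) + (g*g + 4) = (g + w) + (g**2 + 4) = (g + w) + (4 + g**2) = 4 + g + w + g**2)
(122 + f(7, -4))**2 = (122 + (4 + 7 - 4 + 7**2))**2 = (122 + (4 + 7 - 4 + 49))**2 = (122 + 56)**2 = 178**2 = 31684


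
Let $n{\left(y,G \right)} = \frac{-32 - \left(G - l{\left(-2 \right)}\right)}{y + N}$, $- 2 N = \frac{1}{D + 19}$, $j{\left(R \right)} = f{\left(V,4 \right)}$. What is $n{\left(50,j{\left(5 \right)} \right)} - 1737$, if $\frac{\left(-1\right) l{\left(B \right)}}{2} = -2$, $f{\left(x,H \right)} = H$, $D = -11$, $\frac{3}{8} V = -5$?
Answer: $- \frac{1388375}{799} \approx -1737.6$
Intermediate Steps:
$V = - \frac{40}{3}$ ($V = \frac{8}{3} \left(-5\right) = - \frac{40}{3} \approx -13.333$)
$j{\left(R \right)} = 4$
$l{\left(B \right)} = 4$ ($l{\left(B \right)} = \left(-2\right) \left(-2\right) = 4$)
$N = - \frac{1}{16}$ ($N = - \frac{1}{2 \left(-11 + 19\right)} = - \frac{1}{2 \cdot 8} = \left(- \frac{1}{2}\right) \frac{1}{8} = - \frac{1}{16} \approx -0.0625$)
$n{\left(y,G \right)} = \frac{-28 - G}{- \frac{1}{16} + y}$ ($n{\left(y,G \right)} = \frac{-32 - \left(-4 + G\right)}{y - \frac{1}{16}} = \frac{-28 - G}{- \frac{1}{16} + y}$)
$n{\left(50,j{\left(5 \right)} \right)} - 1737 = \frac{16 \left(-28 - 4\right)}{-1 + 16 \cdot 50} - 1737 = \frac{16 \left(-28 - 4\right)}{-1 + 800} - 1737 = 16 \cdot \frac{1}{799} \left(-32\right) - 1737 = - \frac{512}{799} - 1737 = - \frac{1388375}{799}$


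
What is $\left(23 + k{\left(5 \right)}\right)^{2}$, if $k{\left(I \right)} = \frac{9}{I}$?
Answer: $\frac{15376}{25} \approx 615.04$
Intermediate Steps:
$\left(23 + k{\left(5 \right)}\right)^{2} = \left(23 + \frac{9}{5}\right)^{2} = \left(\frac{124}{5}\right)^{2} = \frac{15376}{25}$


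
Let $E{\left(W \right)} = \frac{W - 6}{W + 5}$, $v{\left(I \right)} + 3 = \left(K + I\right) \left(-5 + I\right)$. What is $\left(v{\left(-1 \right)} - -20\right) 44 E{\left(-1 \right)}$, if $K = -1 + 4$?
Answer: $-385$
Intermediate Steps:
$K = 3$
$v{\left(I \right)} = -3 + \left(-5 + I\right) \left(3 + I\right)$ ($v{\left(I \right)} = -3 + \left(3 + I\right) \left(-5 + I\right) = -3 + \left(-5 + I\right) \left(3 + I\right)$)
$E{\left(W \right)} = \frac{-6 + W}{5 + W}$
$\left(v{\left(-1 \right)} - -20\right) 44 E{\left(-1 \right)} = \left(\left(-18 + \left(-1\right)^{2} - -2\right) - -20\right) 44 \frac{-6 - 1}{5 - 1} = \left(\left(-18 + 1 + 2\right) + 20\right) 44 \cdot \frac{1}{4} \left(-7\right) = \left(-15 + 20\right) 44 \cdot \frac{1}{4} \left(-7\right) = 5 \cdot 44 \left(- \frac{7}{4}\right) = 220 \left(- \frac{7}{4}\right) = -385$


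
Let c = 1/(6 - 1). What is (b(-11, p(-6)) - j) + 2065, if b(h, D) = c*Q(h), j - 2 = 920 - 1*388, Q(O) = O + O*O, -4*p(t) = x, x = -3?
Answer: 1553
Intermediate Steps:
p(t) = ¾ (p(t) = -¼*(-3) = ¾)
Q(O) = O + O²
j = 534 (j = 2 + (920 - 1*388) = 2 + (920 - 388) = 2 + 532 = 534)
c = ⅕ (c = 1/5 = ⅕ ≈ 0.20000)
b(h, D) = h*(1 + h)/5 (b(h, D) = (h*(1 + h))/5 = h*(1 + h)/5)
(b(-11, p(-6)) - j) + 2065 = ((⅕)*(-11)*(1 - 11) - 1*534) + 2065 = ((⅕)*(-11)*(-10) - 534) + 2065 = (22 - 534) + 2065 = -512 + 2065 = 1553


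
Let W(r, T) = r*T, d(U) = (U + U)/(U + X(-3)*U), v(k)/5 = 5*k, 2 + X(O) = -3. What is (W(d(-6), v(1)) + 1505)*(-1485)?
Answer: -4432725/2 ≈ -2.2164e+6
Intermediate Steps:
X(O) = -5 (X(O) = -2 - 3 = -5)
v(k) = 25*k (v(k) = 5*(5*k) = 25*k)
d(U) = -½ (d(U) = (U + U)/(U - 5*U) = (2*U)/((-4*U)) = (2*U)*(-1/(4*U)) = -½)
W(r, T) = T*r
(W(d(-6), v(1)) + 1505)*(-1485) = ((25*1)*(-½) + 1505)*(-1485) = (25*(-½) + 1505)*(-1485) = (-25/2 + 1505)*(-1485) = (2985/2)*(-1485) = -4432725/2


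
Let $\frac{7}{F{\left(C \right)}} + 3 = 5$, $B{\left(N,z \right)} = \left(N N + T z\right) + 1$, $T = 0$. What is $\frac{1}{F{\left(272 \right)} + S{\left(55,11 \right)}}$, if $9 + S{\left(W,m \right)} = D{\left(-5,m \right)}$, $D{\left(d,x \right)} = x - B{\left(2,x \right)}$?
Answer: $2$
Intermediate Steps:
$B{\left(N,z \right)} = 1 + N^{2}$ ($B{\left(N,z \right)} = \left(N N + 0 z\right) + 1 = \left(N^{2} + 0\right) + 1 = N^{2} + 1 = 1 + N^{2}$)
$F{\left(C \right)} = \frac{7}{2}$ ($F{\left(C \right)} = \frac{7}{-3 + 5} = \frac{7}{2}$)
$D{\left(d,x \right)} = -5 + x$ ($D{\left(d,x \right)} = x - \left(1 + 2^{2}\right) = x - \left(1 + 4\right) = x - 5 = -5 + x$)
$S{\left(W,m \right)} = -14 + m$ ($S{\left(W,m \right)} = -9 + \left(-5 + m\right) = -14 + m$)
$\frac{1}{F{\left(272 \right)} + S{\left(55,11 \right)}} = \frac{1}{\frac{7}{2} + \left(-14 + 11\right)} = \frac{1}{\frac{7}{2} - 3} = \frac{1}{\frac{1}{2}} = 2$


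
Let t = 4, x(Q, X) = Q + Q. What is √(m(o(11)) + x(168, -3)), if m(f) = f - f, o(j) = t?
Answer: 4*√21 ≈ 18.330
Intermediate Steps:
x(Q, X) = 2*Q
o(j) = 4
m(f) = 0
√(m(o(11)) + x(168, -3)) = √(0 + 2*168) = √(0 + 336) = √336 = 4*√21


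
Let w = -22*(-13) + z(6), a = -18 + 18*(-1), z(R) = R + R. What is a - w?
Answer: -334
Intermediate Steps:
z(R) = 2*R
a = -36 (a = -18 - 18 = -36)
w = 298 (w = -22*(-13) + 2*6 = 286 + 12 = 298)
a - w = -36 - 1*298 = -36 - 298 = -334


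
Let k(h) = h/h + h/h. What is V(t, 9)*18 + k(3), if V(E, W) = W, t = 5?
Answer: 164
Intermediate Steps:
k(h) = 2 (k(h) = 1 + 1 = 2)
V(t, 9)*18 + k(3) = 9*18 + 2 = 162 + 2 = 164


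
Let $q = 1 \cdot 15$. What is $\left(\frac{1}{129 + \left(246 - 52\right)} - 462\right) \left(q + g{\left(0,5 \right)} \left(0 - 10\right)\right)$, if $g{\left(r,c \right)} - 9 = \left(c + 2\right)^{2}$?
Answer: $\frac{84312125}{323} \approx 2.6103 \cdot 10^{5}$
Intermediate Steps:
$g{\left(r,c \right)} = 9 + \left(2 + c\right)^{2}$ ($g{\left(r,c \right)} = 9 + \left(c + 2\right)^{2} = 9 + \left(2 + c\right)^{2}$)
$q = 15$
$\left(\frac{1}{129 + \left(246 - 52\right)} - 462\right) \left(q + g{\left(0,5 \right)} \left(0 - 10\right)\right) = \left(\frac{1}{129 + \left(246 - 52\right)} - 462\right) \left(15 + \left(9 + \left(2 + 5\right)^{2}\right) \left(0 - 10\right)\right) = \left(\frac{1}{129 + \left(246 - 52\right)} - 462\right) \left(15 + \left(9 + 7^{2}\right) \left(0 - 10\right)\right) = \left(\frac{1}{129 + 194} - 462\right) \left(15 + \left(9 + 49\right) \left(-10\right)\right) = \left(\frac{1}{323} - 462\right) \left(15 + 58 \left(-10\right)\right) = \left(\frac{1}{323} - 462\right) \left(15 - 580\right) = \left(- \frac{149225}{323}\right) \left(-565\right) = \frac{84312125}{323}$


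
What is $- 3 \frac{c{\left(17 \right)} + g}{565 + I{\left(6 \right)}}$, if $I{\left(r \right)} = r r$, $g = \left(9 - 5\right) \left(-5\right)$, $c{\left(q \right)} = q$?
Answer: $\frac{9}{601} \approx 0.014975$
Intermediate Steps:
$g = -20$ ($g = 4 \left(-5\right) = -20$)
$I{\left(r \right)} = r^{2}$
$- 3 \frac{c{\left(17 \right)} + g}{565 + I{\left(6 \right)}} = - 3 \frac{17 - 20}{565 + 6^{2}} = - 3 \left(- \frac{3}{565 + 36}\right) = - 3 \left(- \frac{3}{601}\right) = - 3 \left(\left(-3\right) \frac{1}{601}\right) = \left(-3\right) \left(- \frac{3}{601}\right) = \frac{9}{601}$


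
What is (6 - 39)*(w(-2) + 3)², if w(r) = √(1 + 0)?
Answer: -528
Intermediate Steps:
w(r) = 1 (w(r) = √1 = 1)
(6 - 39)*(w(-2) + 3)² = (6 - 39)*(1 + 3)² = -33*4² = -33*16 = -528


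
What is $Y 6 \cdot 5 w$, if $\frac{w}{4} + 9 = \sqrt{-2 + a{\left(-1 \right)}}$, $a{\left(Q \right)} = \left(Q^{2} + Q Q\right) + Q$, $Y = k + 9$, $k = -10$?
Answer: $1080 - 120 i \approx 1080.0 - 120.0 i$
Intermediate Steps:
$Y = -1$ ($Y = -10 + 9 = -1$)
$a{\left(Q \right)} = Q + 2 Q^{2}$ ($a{\left(Q \right)} = \left(Q^{2} + Q^{2}\right) + Q = 2 Q^{2} + Q = Q + 2 Q^{2}$)
$w = -36 + 4 i$ ($w = -36 + 4 \sqrt{-2 - \left(1 + 2 \left(-1\right)\right)} = -36 + 4 \sqrt{-2 - \left(1 - 2\right)} = -36 + 4 \sqrt{-2 - -1} = -36 + 4 \sqrt{-2 + 1} = -36 + 4 \sqrt{-1} = -36 + 4 i \approx -36.0 + 4.0 i$)
$Y 6 \cdot 5 w = - 6 \cdot 5 \left(-36 + 4 i\right) = \left(-1\right) 30 \left(-36 + 4 i\right) = - 30 \left(-36 + 4 i\right) = 1080 - 120 i$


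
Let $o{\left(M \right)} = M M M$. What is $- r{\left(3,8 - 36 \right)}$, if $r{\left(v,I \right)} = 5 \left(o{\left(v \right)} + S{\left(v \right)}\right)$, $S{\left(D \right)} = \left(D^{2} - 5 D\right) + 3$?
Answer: $-120$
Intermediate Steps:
$o{\left(M \right)} = M^{3}$ ($o{\left(M \right)} = M^{2} M = M^{3}$)
$S{\left(D \right)} = 3 + D^{2} - 5 D$
$r{\left(v,I \right)} = 15 - 25 v + 5 v^{2} + 5 v^{3}$ ($r{\left(v,I \right)} = 5 \left(v^{3} + \left(3 + v^{2} - 5 v\right)\right) = 5 \left(3 + v^{2} + v^{3} - 5 v\right) = 15 - 25 v + 5 v^{2} + 5 v^{3}$)
$- r{\left(3,8 - 36 \right)} = - (15 - 75 + 5 \cdot 3^{2} + 5 \cdot 3^{3}) = - (15 - 75 + 5 \cdot 9 + 5 \cdot 27) = - (15 - 75 + 45 + 135) = \left(-1\right) 120 = -120$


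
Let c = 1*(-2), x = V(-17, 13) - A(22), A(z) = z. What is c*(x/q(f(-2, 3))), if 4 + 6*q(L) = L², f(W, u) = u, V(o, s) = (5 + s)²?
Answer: -3624/5 ≈ -724.80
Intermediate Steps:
q(L) = -⅔ + L²/6
x = 302 (x = (5 + 13)² - 1*22 = 18² - 22 = 324 - 22 = 302)
c = -2
c*(x/q(f(-2, 3))) = -604/(-⅔ + (⅙)*3²) = -604/(-⅔ + (⅙)*9) = -604/(-⅔ + 3/2) = -604/⅚ = -604*6/5 = -2*1812/5 = -3624/5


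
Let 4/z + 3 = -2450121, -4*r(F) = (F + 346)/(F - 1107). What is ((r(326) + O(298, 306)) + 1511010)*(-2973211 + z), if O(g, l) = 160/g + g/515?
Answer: -18324137708149418583765296/4078778252065 ≈ -4.4926e+12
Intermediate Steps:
r(F) = -(346 + F)/(4*(-1107 + F)) (r(F) = -(F + 346)/(4*(F - 1107)) = -(346 + F)/(4*(-1107 + F)))
O(g, l) = 160/g + g/515 (O(g, l) = 160/g + g*(1/515) = 160/g + g/515)
z = -1/612531 (z = 4/(-3 - 2450121) = 4/(-2450124) = 4*(-1/2450124) = -1/612531 ≈ -1.6326e-6)
((r(326) + O(298, 306)) + 1511010)*(-2973211 + z) = (((-346 - 1*326)/(4*(-1107 + 326)) + (160/298 + (1/515)*298)) + 1511010)*(-2973211 - 1/612531) = (((¼)*(-346 - 326)/(-781) + (160*(1/298) + 298/515)) + 1511010)*(-1821183907042/612531) = (((¼)*(-1/781)*(-672) + (80/149 + 298/515)) + 1511010)*(-1821183907042/612531) = ((168/781 + 85602/76735) + 1511010)*(-1821183907042/612531) = (79746642/59930035 + 1511010)*(-1821183907042/612531) = (90554961931992/59930035)*(-1821183907042/612531) = -18324137708149418583765296/4078778252065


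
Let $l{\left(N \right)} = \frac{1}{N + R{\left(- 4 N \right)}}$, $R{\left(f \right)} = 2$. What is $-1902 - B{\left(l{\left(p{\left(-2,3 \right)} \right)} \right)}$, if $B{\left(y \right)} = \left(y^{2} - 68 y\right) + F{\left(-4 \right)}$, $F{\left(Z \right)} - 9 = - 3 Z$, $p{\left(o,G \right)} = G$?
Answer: $- \frac{47736}{25} \approx -1909.4$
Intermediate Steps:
$F{\left(Z \right)} = 9 - 3 Z$
$l{\left(N \right)} = \frac{1}{2 + N}$ ($l{\left(N \right)} = \frac{1}{N + 2} = \frac{1}{2 + N}$)
$B{\left(y \right)} = 21 + y^{2} - 68 y$ ($B{\left(y \right)} = \left(y^{2} - 68 y\right) + \left(9 - -12\right) = \left(y^{2} - 68 y\right) + \left(9 + 12\right) = \left(y^{2} - 68 y\right) + 21 = 21 + y^{2} - 68 y$)
$-1902 - B{\left(l{\left(p{\left(-2,3 \right)} \right)} \right)} = -1902 - \left(21 + \left(\frac{1}{2 + 3}\right)^{2} - \frac{68}{2 + 3}\right) = -1902 - \left(21 + \left(\frac{1}{5}\right)^{2} - \frac{68}{5}\right) = -1902 - \left(21 + \frac{1}{25} - \frac{68}{5}\right) = -1902 - \frac{186}{25} = - \frac{47736}{25}$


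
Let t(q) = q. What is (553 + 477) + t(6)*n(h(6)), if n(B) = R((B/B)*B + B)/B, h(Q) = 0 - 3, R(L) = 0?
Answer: 1030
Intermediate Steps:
h(Q) = -3
n(B) = 0 (n(B) = 0/B = 0)
(553 + 477) + t(6)*n(h(6)) = (553 + 477) + 6*0 = 1030 + 0 = 1030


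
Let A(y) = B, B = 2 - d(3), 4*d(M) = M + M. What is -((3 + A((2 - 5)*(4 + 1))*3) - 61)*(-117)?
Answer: -13221/2 ≈ -6610.5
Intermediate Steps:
d(M) = M/2 (d(M) = (M + M)/4 = (2*M)/4 = M/2)
B = 1/2 (B = 2 - 3/2 = 1/2 ≈ 0.50000)
A(y) = 1/2
-((3 + A((2 - 5)*(4 + 1))*3) - 61)*(-117) = -((3 + (1/2)*3) - 61)*(-117) = -((3 + 3/2) - 61)*(-117) = -(9/2 - 61)*(-117) = -(-113)*(-117)/2 = -1*13221/2 = -13221/2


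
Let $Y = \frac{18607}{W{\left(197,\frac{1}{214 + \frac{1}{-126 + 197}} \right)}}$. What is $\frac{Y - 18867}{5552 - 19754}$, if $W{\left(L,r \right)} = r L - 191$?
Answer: $\frac{2028722113}{1519223708} \approx 1.3354$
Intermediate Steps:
$W{\left(L,r \right)} = -191 + L r$ ($W{\left(L,r \right)} = L r - 191 = -191 + L r$)
$Y = - \frac{282733365}{2888258}$ ($Y = \frac{18607}{-191 + \frac{197}{214 + \frac{1}{-126 + 197}}} = \frac{18607}{-191 + \frac{197}{214 + \frac{1}{71}}} = \frac{18607}{-191 + \frac{197}{\frac{15195}{71}}} = \frac{18607}{-191 + 197 \cdot \frac{71}{15195}} = \frac{18607}{-191 + \frac{13987}{15195}} = \frac{18607}{- \frac{2888258}{15195}} = 18607 \left(- \frac{15195}{2888258}\right) = - \frac{282733365}{2888258} \approx -97.891$)
$\frac{Y - 18867}{5552 - 19754} = \frac{- \frac{282733365}{2888258} - 18867}{5552 - 19754} = - \frac{54775497051}{2888258 \left(5552 - 19754\right)} = - \frac{54775497051}{2888258 \left(-14202\right)} = \left(- \frac{54775497051}{2888258}\right) \left(- \frac{1}{14202}\right) = \frac{2028722113}{1519223708}$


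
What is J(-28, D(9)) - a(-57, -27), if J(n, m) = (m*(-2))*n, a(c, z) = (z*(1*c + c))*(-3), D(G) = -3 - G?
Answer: 8562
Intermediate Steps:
a(c, z) = -6*c*z (a(c, z) = (z*(c + c))*(-3) = (z*(2*c))*(-3) = (2*c*z)*(-3) = -6*c*z)
J(n, m) = -2*m*n (J(n, m) = (-2*m)*n = -2*m*n)
J(-28, D(9)) - a(-57, -27) = -2*(-3 - 1*9)*(-28) - (-6)*(-57)*(-27) = -2*(-3 - 9)*(-28) - 1*(-9234) = -2*(-12)*(-28) + 9234 = -672 + 9234 = 8562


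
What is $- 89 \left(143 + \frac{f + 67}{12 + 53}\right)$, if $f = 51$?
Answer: $- \frac{837757}{65} \approx -12889.0$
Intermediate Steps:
$- 89 \left(143 + \frac{f + 67}{12 + 53}\right) = - 89 \left(143 + \frac{51 + 67}{12 + 53}\right) = - 89 \left(143 + \frac{118}{65}\right) = \left(-89\right) \frac{9413}{65} = - \frac{837757}{65}$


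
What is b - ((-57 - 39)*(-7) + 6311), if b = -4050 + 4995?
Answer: -6038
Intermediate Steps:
b = 945
b - ((-57 - 39)*(-7) + 6311) = 945 - ((-57 - 39)*(-7) + 6311) = 945 - (-96*(-7) + 6311) = 945 - (672 + 6311) = 945 - 1*6983 = 945 - 6983 = -6038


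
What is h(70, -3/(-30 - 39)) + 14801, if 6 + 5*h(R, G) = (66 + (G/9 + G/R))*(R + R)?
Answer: 17230631/1035 ≈ 16648.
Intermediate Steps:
h(R, G) = -6/5 + 2*R*(66 + G/9 + G/R)/5 (h(R, G) = -6/5 + ((66 + (G/9 + G/R))*(R + R))/5 = -6/5 + ((66 + (G*(⅑) + G/R))*(2*R))/5 = -6/5 + ((66 + (G/9 + G/R))*(2*R))/5 = -6/5 + ((66 + G/9 + G/R)*(2*R))/5 = -6/5 + (2*R*(66 + G/9 + G/R))/5 = -6/5 + 2*R*(66 + G/9 + G/R)/5)
h(70, -3/(-30 - 39)) + 14801 = (-6/5 + 2*(-3/(-30 - 39))/5 + (132/5)*70 + (2/45)*(-3/(-30 - 39))*70) + 14801 = (-6/5 + 2*(-3/(-69))/5 + 1848 + (2/45)*(-3/(-69))*70) + 14801 = (-6/5 + 2*(-1/69*(-3))/5 + 1848 + (2/45)*(-1/69*(-3))*70) + 14801 = (-6/5 + (⅖)*(1/23) + 1848 + (2/45)*(1/23)*70) + 14801 = (-6/5 + 2/115 + 1848 + 28/207) + 14801 = 1911596/1035 + 14801 = 17230631/1035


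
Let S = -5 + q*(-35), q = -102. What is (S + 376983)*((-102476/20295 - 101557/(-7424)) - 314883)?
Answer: -410318499087940583/3424320 ≈ -1.1982e+11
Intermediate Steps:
S = 3565 (S = -5 - 102*(-35) = -5 + 3570 = 3565)
(S + 376983)*((-102476/20295 - 101557/(-7424)) - 314883) = (3565 + 376983)*((-102476/20295 - 101557/(-7424)) - 314883) = 380548*((-102476*1/20295 - 101557*(-1/7424)) - 314883) = 380548*((-9316/1845 + 101557/7424) - 314883) = 380548*(118210681/13697280 - 314883) = 380548*(-4312922407559/13697280) = -410318499087940583/3424320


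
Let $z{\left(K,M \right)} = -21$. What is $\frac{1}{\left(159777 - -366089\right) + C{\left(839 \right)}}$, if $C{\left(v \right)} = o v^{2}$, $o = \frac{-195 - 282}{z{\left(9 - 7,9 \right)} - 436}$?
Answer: $\frac{457}{576091079} \approx 7.9328 \cdot 10^{-7}$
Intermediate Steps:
$o = \frac{477}{457}$ ($o = \frac{-195 - 282}{-21 - 436} = - \frac{477}{-457} = \left(-477\right) \left(- \frac{1}{457}\right) = \frac{477}{457} \approx 1.0438$)
$C{\left(v \right)} = \frac{477 v^{2}}{457}$
$\frac{1}{\left(159777 - -366089\right) + C{\left(839 \right)}} = \frac{1}{\left(159777 - -366089\right) + \frac{477 \cdot 839^{2}}{457}} = \frac{1}{\left(159777 + 366089\right) + \frac{477}{457} \cdot 703921} = \frac{1}{525866 + \frac{335770317}{457}} = \frac{1}{\frac{576091079}{457}} = \frac{457}{576091079}$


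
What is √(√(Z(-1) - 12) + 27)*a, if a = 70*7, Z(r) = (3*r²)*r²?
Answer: 490*√(27 + 3*I) ≈ 2550.0 + 141.23*I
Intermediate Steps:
Z(r) = 3*r⁴
a = 490
√(√(Z(-1) - 12) + 27)*a = √(√(3*(-1)⁴ - 12) + 27)*490 = √(√(3*1 - 12) + 27)*490 = √(√(3 - 12) + 27)*490 = √(√(-9) + 27)*490 = √(3*I + 27)*490 = √(27 + 3*I)*490 = 490*√(27 + 3*I)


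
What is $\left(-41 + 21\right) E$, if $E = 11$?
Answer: $-220$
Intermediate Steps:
$\left(-41 + 21\right) E = \left(-41 + 21\right) 11 = \left(-20\right) 11 = -220$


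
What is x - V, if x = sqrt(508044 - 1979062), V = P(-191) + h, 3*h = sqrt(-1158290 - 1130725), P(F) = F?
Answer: 191 + I*sqrt(1471018) - I*sqrt(254335) ≈ 191.0 + 708.54*I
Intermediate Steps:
h = I*sqrt(254335) (h = sqrt(-1158290 - 1130725)/3 = sqrt(-2289015)/3 = (3*I*sqrt(254335))/3 = I*sqrt(254335) ≈ 504.32*I)
V = -191 + I*sqrt(254335) ≈ -191.0 + 504.32*I
x = I*sqrt(1471018) (x = sqrt(-1471018) = I*sqrt(1471018) ≈ 1212.9*I)
x - V = I*sqrt(1471018) - (-191 + I*sqrt(254335)) = I*sqrt(1471018) + (191 - I*sqrt(254335)) = 191 + I*sqrt(1471018) - I*sqrt(254335)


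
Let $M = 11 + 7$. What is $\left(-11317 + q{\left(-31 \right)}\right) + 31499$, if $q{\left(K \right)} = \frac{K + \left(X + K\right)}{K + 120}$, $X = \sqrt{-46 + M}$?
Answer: $\frac{1796136}{89} + \frac{2 i \sqrt{7}}{89} \approx 20181.0 + 0.059455 i$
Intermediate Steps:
$M = 18$
$X = 2 i \sqrt{7}$ ($X = \sqrt{-46 + 18} = \sqrt{-28} = 2 i \sqrt{7} \approx 5.2915 i$)
$q{\left(K \right)} = \frac{2 K + 2 i \sqrt{7}}{120 + K}$ ($q{\left(K \right)} = \frac{K + \left(2 i \sqrt{7} + K\right)}{K + 120} = \frac{K + \left(K + 2 i \sqrt{7}\right)}{120 + K} = \frac{2 K + 2 i \sqrt{7}}{120 + K}$)
$\left(-11317 + q{\left(-31 \right)}\right) + 31499 = \left(-11317 + \frac{2 \left(-31 + i \sqrt{7}\right)}{120 - 31}\right) + 31499 = \left(-11317 + \frac{2 \left(-31 + i \sqrt{7}\right)}{89}\right) + 31499 = \left(-11317 + 2 \cdot \frac{1}{89} \left(-31 + i \sqrt{7}\right)\right) + 31499 = \left(-11317 - \left(\frac{62}{89} - \frac{2 i \sqrt{7}}{89}\right)\right) + 31499 = \left(- \frac{1007275}{89} + \frac{2 i \sqrt{7}}{89}\right) + 31499 = \frac{1796136}{89} + \frac{2 i \sqrt{7}}{89}$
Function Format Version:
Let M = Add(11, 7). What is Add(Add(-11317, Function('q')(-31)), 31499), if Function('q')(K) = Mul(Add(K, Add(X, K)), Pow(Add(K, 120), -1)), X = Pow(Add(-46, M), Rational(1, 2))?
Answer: Add(Rational(1796136, 89), Mul(Rational(2, 89), I, Pow(7, Rational(1, 2)))) ≈ Add(20181., Mul(0.059455, I))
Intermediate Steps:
M = 18
X = Mul(2, I, Pow(7, Rational(1, 2))) (X = Pow(Add(-46, 18), Rational(1, 2)) = Pow(-28, Rational(1, 2)) = Mul(2, I, Pow(7, Rational(1, 2))) ≈ Mul(5.2915, I))
Function('q')(K) = Mul(Pow(Add(120, K), -1), Add(Mul(2, K), Mul(2, I, Pow(7, Rational(1, 2))))) (Function('q')(K) = Mul(Add(K, Add(Mul(2, I, Pow(7, Rational(1, 2))), K)), Pow(Add(K, 120), -1)) = Mul(Add(K, Add(K, Mul(2, I, Pow(7, Rational(1, 2))))), Pow(Add(120, K), -1)) = Mul(Add(Mul(2, K), Mul(2, I, Pow(7, Rational(1, 2)))), Pow(Add(120, K), -1)) = Mul(Pow(Add(120, K), -1), Add(Mul(2, K), Mul(2, I, Pow(7, Rational(1, 2))))))
Add(Add(-11317, Function('q')(-31)), 31499) = Add(Add(-11317, Mul(2, Pow(Add(120, -31), -1), Add(-31, Mul(I, Pow(7, Rational(1, 2)))))), 31499) = Add(Add(-11317, Mul(2, Pow(89, -1), Add(-31, Mul(I, Pow(7, Rational(1, 2)))))), 31499) = Add(Add(-11317, Mul(2, Rational(1, 89), Add(-31, Mul(I, Pow(7, Rational(1, 2)))))), 31499) = Add(Add(-11317, Add(Rational(-62, 89), Mul(Rational(2, 89), I, Pow(7, Rational(1, 2))))), 31499) = Add(Add(Rational(-1007275, 89), Mul(Rational(2, 89), I, Pow(7, Rational(1, 2)))), 31499) = Add(Rational(1796136, 89), Mul(Rational(2, 89), I, Pow(7, Rational(1, 2))))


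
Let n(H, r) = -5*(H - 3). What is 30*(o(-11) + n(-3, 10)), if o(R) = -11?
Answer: 570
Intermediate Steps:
n(H, r) = 15 - 5*H (n(H, r) = -5*(-3 + H) = 15 - 5*H)
30*(o(-11) + n(-3, 10)) = 30*(-11 + (15 - 5*(-3))) = 30*(-11 + (15 + 15)) = 30*(-11 + 30) = 30*19 = 570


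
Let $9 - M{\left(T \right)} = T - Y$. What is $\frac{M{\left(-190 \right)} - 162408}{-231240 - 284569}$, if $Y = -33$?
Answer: $\frac{162242}{515809} \approx 0.31454$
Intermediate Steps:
$M{\left(T \right)} = -24 - T$ ($M{\left(T \right)} = 9 - \left(T - -33\right) = 9 - \left(T + 33\right) = 9 - \left(33 + T\right) = -24 - T$)
$\frac{M{\left(-190 \right)} - 162408}{-231240 - 284569} = \frac{\left(-24 - -190\right) - 162408}{-231240 - 284569} = \frac{\left(-24 + 190\right) - 162408}{-515809} = \left(166 - 162408\right) \left(- \frac{1}{515809}\right) = \left(-162242\right) \left(- \frac{1}{515809}\right) = \frac{162242}{515809}$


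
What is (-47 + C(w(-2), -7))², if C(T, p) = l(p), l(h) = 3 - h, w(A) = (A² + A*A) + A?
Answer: 1369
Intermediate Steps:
w(A) = A + 2*A² (w(A) = (A² + A²) + A = 2*A² + A = A + 2*A²)
C(T, p) = 3 - p
(-47 + C(w(-2), -7))² = (-47 + (3 - 1*(-7)))² = (-47 + (3 + 7))² = (-47 + 10)² = (-37)² = 1369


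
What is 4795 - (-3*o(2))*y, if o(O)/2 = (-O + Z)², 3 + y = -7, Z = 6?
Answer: 3835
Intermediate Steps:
y = -10 (y = -3 - 7 = -10)
o(O) = 2*(6 - O)² (o(O) = 2*(-O + 6)² = 2*(6 - O)²)
4795 - (-3*o(2))*y = 4795 - (-6*(-6 + 2)²)*(-10) = 4795 - (-6*(-4)²)*(-10) = 4795 - (-6*16)*(-10) = 4795 - (-3*32)*(-10) = 4795 - (-96)*(-10) = 4795 - 1*960 = 4795 - 960 = 3835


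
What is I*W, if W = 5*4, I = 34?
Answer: 680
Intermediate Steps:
W = 20
I*W = 34*20 = 680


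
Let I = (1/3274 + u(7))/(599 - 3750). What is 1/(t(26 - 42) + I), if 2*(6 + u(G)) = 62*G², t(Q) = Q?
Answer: -10316374/170015547 ≈ -0.060679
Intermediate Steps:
u(G) = -6 + 31*G² (u(G) = -6 + (62*G²)/2 = -6 + 31*G²)
I = -4953563/10316374 (I = (1/3274 + (-6 + 31*7²))/(599 - 3750) = (1/3274 + (-6 + 31*49))/(-3151) = (1/3274 + (-6 + 1519))*(-1/3151) = (1/3274 + 1513)*(-1/3151) = (4953563/3274)*(-1/3151) = -4953563/10316374 ≈ -0.48017)
1/(t(26 - 42) + I) = 1/((26 - 42) - 4953563/10316374) = 1/(-16 - 4953563/10316374) = 1/(-170015547/10316374) = -10316374/170015547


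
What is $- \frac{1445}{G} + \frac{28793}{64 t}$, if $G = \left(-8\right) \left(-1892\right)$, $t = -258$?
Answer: $- \frac{334063}{181632} \approx -1.8392$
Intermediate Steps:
$G = 15136$
$- \frac{1445}{G} + \frac{28793}{64 t} = - \frac{1445}{15136} + \frac{28793}{64 \left(-258\right)} = \left(-1445\right) \frac{1}{15136} + \frac{28793}{-16512} = - \frac{1445}{15136} + 28793 \left(- \frac{1}{16512}\right) = - \frac{1445}{15136} - \frac{28793}{16512} = - \frac{334063}{181632}$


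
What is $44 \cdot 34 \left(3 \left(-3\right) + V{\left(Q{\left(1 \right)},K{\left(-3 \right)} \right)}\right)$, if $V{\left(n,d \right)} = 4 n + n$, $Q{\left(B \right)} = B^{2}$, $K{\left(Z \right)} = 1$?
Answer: $-5984$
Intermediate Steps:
$V{\left(n,d \right)} = 5 n$
$44 \cdot 34 \left(3 \left(-3\right) + V{\left(Q{\left(1 \right)},K{\left(-3 \right)} \right)}\right) = 44 \cdot 34 \left(3 \left(-3\right) + 5 \cdot 1^{2}\right) = 1496 \left(-9 + 5 \cdot 1\right) = 1496 \left(-9 + 5\right) = 1496 \left(-4\right) = -5984$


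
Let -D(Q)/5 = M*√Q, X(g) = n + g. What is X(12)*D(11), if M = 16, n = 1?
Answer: -1040*√11 ≈ -3449.3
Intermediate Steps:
X(g) = 1 + g
D(Q) = -80*√Q
X(12)*D(11) = (1 + 12)*(-80*√11) = 13*(-80*√11) = -1040*√11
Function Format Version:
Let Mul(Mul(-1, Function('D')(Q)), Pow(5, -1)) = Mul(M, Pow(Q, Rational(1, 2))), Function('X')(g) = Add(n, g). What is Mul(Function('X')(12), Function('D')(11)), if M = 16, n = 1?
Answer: Mul(-1040, Pow(11, Rational(1, 2))) ≈ -3449.3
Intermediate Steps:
Function('X')(g) = Add(1, g)
Function('D')(Q) = Mul(-80, Pow(Q, Rational(1, 2))) (Function('D')(Q) = Mul(-5, Mul(16, Pow(Q, Rational(1, 2)))) = Mul(-80, Pow(Q, Rational(1, 2))))
Mul(Function('X')(12), Function('D')(11)) = Mul(Add(1, 12), Mul(-80, Pow(11, Rational(1, 2)))) = Mul(13, Mul(-80, Pow(11, Rational(1, 2)))) = Mul(-1040, Pow(11, Rational(1, 2)))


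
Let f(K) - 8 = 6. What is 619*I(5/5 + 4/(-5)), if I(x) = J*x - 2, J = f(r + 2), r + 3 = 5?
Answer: 2476/5 ≈ 495.20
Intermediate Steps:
r = 2 (r = -3 + 5 = 2)
f(K) = 14 (f(K) = 8 + 6 = 14)
J = 14
I(x) = -2 + 14*x (I(x) = 14*x - 2 = -2 + 14*x)
619*I(5/5 + 4/(-5)) = 619*(-2 + 14*(5/5 + 4/(-5))) = 619*(-2 + 14*(5*(1/5) + 4*(-1/5))) = 619*(-2 + 14*(1 - 4/5)) = 619*(-2 + 14*(1/5)) = 619*(-2 + 14/5) = 619*(4/5) = 2476/5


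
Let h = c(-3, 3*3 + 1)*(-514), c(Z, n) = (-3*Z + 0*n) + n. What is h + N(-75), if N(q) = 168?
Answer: -9598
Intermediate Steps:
c(Z, n) = n - 3*Z (c(Z, n) = (-3*Z + 0) + n = -3*Z + n = n - 3*Z)
h = -9766 (h = ((3*3 + 1) - 3*(-3))*(-514) = ((9 + 1) + 9)*(-514) = (10 + 9)*(-514) = 19*(-514) = -9766)
h + N(-75) = -9766 + 168 = -9598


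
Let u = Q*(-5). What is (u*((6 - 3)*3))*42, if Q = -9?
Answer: 17010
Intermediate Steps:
u = 45 (u = -9*(-5) = 45)
(u*((6 - 3)*3))*42 = (45*((6 - 3)*3))*42 = (45*(3*3))*42 = (45*9)*42 = 405*42 = 17010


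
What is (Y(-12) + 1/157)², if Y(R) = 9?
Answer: 1999396/24649 ≈ 81.115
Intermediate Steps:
(Y(-12) + 1/157)² = (9 + 1/157)² = (1414/157)² = 1999396/24649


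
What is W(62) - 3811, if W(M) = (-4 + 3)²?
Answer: -3810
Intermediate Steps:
W(M) = 1 (W(M) = (-1)² = 1)
W(62) - 3811 = 1 - 3811 = -3810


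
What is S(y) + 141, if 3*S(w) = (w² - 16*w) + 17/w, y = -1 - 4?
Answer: 2623/15 ≈ 174.87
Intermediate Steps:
y = -5
S(w) = -16*w/3 + w²/3 + 17/(3*w) (S(w) = ((w² - 16*w) + 17/w)/3 = (w² - 16*w + 17/w)/3 = -16*w/3 + w²/3 + 17/(3*w))
S(y) + 141 = (⅓)*(17 + (-5)²*(-16 - 5))/(-5) + 141 = (⅓)*(-⅕)*(17 + 25*(-21)) + 141 = (⅓)*(-⅕)*(17 - 525) + 141 = (⅓)*(-⅕)*(-508) + 141 = 508/15 + 141 = 2623/15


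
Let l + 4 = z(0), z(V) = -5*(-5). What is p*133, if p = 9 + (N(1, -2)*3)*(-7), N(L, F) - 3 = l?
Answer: -65835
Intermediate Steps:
z(V) = 25
l = 21 (l = -4 + 25 = 21)
N(L, F) = 24 (N(L, F) = 3 + 21 = 24)
p = -495 (p = 9 + (24*3)*(-7) = 9 + 72*(-7) = 9 - 504 = -495)
p*133 = -495*133 = -65835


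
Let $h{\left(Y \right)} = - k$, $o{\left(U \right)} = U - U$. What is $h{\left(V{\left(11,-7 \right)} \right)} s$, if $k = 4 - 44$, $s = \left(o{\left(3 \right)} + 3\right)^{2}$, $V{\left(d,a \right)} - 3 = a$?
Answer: $360$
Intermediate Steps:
$o{\left(U \right)} = 0$
$V{\left(d,a \right)} = 3 + a$
$s = 9$ ($s = \left(0 + 3\right)^{2} = 3^{2} = 9$)
$k = -40$
$h{\left(Y \right)} = 40$ ($h{\left(Y \right)} = \left(-1\right) \left(-40\right) = 40$)
$h{\left(V{\left(11,-7 \right)} \right)} s = 40 \cdot 9 = 360$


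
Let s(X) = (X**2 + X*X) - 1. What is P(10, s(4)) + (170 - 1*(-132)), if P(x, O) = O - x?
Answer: 323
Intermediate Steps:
s(X) = -1 + 2*X**2 (s(X) = (X**2 + X**2) - 1 = 2*X**2 - 1 = -1 + 2*X**2)
P(10, s(4)) + (170 - 1*(-132)) = ((-1 + 2*4**2) - 1*10) + (170 - 1*(-132)) = ((-1 + 2*16) - 10) + (170 + 132) = ((-1 + 32) - 10) + 302 = (31 - 10) + 302 = 21 + 302 = 323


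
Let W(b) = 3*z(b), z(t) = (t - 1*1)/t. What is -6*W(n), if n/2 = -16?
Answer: -297/16 ≈ -18.563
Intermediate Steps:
z(t) = (-1 + t)/t (z(t) = (t - 1)/t = (-1 + t)/t)
n = -32 (n = 2*(-16) = -32)
W(b) = 3*(-1 + b)/b (W(b) = 3*((-1 + b)/b) = 3*(-1 + b)/b)
-6*W(n) = -6*(3 - 3/(-32)) = -6*(3 - 3*(-1/32)) = -6*(3 + 3/32) = -6*99/32 = -297/16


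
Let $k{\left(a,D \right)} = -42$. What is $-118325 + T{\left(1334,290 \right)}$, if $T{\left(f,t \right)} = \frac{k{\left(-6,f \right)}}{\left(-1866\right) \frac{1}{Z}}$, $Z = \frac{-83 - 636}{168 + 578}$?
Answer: $- \frac{27452114983}{232006} \approx -1.1833 \cdot 10^{5}$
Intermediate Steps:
$Z = - \frac{719}{746} \approx -0.96381$
$T{\left(f,t \right)} = - \frac{5033}{232006}$ ($T{\left(f,t \right)} = - \frac{42}{\left(-1866\right) \frac{1}{- \frac{719}{746}}} = - \frac{42}{\left(-1866\right) \left(- \frac{746}{719}\right)} = - \frac{42}{\frac{1392036}{719}} = \left(-42\right) \frac{719}{1392036} = - \frac{5033}{232006}$)
$-118325 + T{\left(1334,290 \right)} = -118325 - \frac{5033}{232006} = - \frac{27452114983}{232006}$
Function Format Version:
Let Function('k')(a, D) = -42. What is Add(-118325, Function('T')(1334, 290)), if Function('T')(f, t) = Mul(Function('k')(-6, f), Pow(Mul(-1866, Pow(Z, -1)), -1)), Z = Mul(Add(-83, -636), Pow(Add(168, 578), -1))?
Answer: Rational(-27452114983, 232006) ≈ -1.1833e+5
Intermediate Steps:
Z = Rational(-719, 746) (Z = Mul(-719, Pow(746, -1)) = Mul(-719, Rational(1, 746)) = Rational(-719, 746) ≈ -0.96381)
Function('T')(f, t) = Rational(-5033, 232006) (Function('T')(f, t) = Mul(-42, Pow(Mul(-1866, Pow(Rational(-719, 746), -1)), -1)) = Mul(-42, Pow(Mul(-1866, Rational(-746, 719)), -1)) = Mul(-42, Pow(Rational(1392036, 719), -1)) = Mul(-42, Rational(719, 1392036)) = Rational(-5033, 232006))
Add(-118325, Function('T')(1334, 290)) = Add(-118325, Rational(-5033, 232006)) = Rational(-27452114983, 232006)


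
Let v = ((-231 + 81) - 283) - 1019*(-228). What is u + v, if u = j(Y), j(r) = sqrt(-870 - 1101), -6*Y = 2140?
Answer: 231899 + 3*I*sqrt(219) ≈ 2.319e+5 + 44.396*I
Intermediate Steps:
Y = -1070/3 (Y = -1/6*2140 = -1070/3 ≈ -356.67)
j(r) = 3*I*sqrt(219) (j(r) = sqrt(-1971) = 3*I*sqrt(219))
u = 3*I*sqrt(219) ≈ 44.396*I
v = 231899 (v = (-150 - 283) + 232332 = -433 + 232332 = 231899)
u + v = 3*I*sqrt(219) + 231899 = 231899 + 3*I*sqrt(219)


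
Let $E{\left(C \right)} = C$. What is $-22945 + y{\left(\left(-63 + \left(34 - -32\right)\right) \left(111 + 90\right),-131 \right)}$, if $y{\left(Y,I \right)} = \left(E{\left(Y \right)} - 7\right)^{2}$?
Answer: $332271$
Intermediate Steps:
$y{\left(Y,I \right)} = \left(-7 + Y\right)^{2}$ ($y{\left(Y,I \right)} = \left(Y - 7\right)^{2} = \left(-7 + Y\right)^{2}$)
$-22945 + y{\left(\left(-63 + \left(34 - -32\right)\right) \left(111 + 90\right),-131 \right)} = -22945 + \left(-7 + \left(-63 + \left(34 - -32\right)\right) \left(111 + 90\right)\right)^{2} = -22945 + \left(-7 + \left(-63 + \left(34 + 32\right)\right) 201\right)^{2} = -22945 + \left(-7 + \left(-63 + 66\right) 201\right)^{2} = -22945 + \left(-7 + 3 \cdot 201\right)^{2} = -22945 + \left(-7 + 603\right)^{2} = -22945 + 596^{2} = -22945 + 355216 = 332271$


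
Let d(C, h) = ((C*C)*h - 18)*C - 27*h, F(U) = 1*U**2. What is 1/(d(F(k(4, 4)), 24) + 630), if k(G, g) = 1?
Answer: -1/12 ≈ -0.083333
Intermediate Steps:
F(U) = U**2
d(C, h) = -27*h + C*(-18 + h*C**2) (d(C, h) = (C**2*h - 18)*C - 27*h = (h*C**2 - 18)*C - 27*h = (-18 + h*C**2)*C - 27*h = C*(-18 + h*C**2) - 27*h = -27*h + C*(-18 + h*C**2))
1/(d(F(k(4, 4)), 24) + 630) = 1/((-27*24 - 18*1**2 + 24*(1**2)**3) + 630) = 1/((-648 - 18*1 + 24*1**3) + 630) = 1/((-648 - 18 + 24*1) + 630) = 1/((-648 - 18 + 24) + 630) = 1/(-642 + 630) = 1/(-12) = -1/12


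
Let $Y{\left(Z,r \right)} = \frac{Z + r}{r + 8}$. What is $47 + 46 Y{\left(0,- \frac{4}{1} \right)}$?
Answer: $1$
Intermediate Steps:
$Y{\left(Z,r \right)} = \frac{Z + r}{8 + r}$
$47 + 46 Y{\left(0,- \frac{4}{1} \right)} = 47 + 46 \frac{0 - \frac{4}{1}}{8 - \frac{4}{1}} = 47 + 46 \frac{0 - 4}{8 - 4} = 47 + 46 \cdot \frac{1}{4} \left(-4\right) = 47 + 46 \left(-1\right) = 47 - 46 = 1$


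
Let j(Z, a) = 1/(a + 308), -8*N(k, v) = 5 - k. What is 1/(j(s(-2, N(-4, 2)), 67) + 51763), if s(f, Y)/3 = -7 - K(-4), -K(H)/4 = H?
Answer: 375/19411126 ≈ 1.9319e-5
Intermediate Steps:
K(H) = -4*H
N(k, v) = -5/8 + k/8 (N(k, v) = -(5 - k)/8 = -5/8 + k/8)
s(f, Y) = -69 (s(f, Y) = 3*(-7 - (-4)*(-4)) = 3*(-7 - 1*16) = 3*(-7 - 16) = 3*(-23) = -69)
j(Z, a) = 1/(308 + a)
1/(j(s(-2, N(-4, 2)), 67) + 51763) = 1/(1/(308 + 67) + 51763) = 1/(1/375 + 51763) = 1/(19411126/375) = 375/19411126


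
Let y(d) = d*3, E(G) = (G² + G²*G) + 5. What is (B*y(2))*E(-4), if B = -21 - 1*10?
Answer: 7998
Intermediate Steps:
E(G) = 5 + G² + G³ (E(G) = (G² + G³) + 5 = 5 + G² + G³)
y(d) = 3*d
B = -31 (B = -21 - 10 = -31)
(B*y(2))*E(-4) = (-93*2)*(5 + (-4)² + (-4)³) = (-31*6)*(5 + 16 - 64) = -186*(-43) = 7998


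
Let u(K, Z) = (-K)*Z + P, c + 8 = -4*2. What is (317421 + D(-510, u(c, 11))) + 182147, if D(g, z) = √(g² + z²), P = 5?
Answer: 499568 + √292861 ≈ 5.0011e+5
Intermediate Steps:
c = -16 (c = -8 - 4*2 = -8 - 8 = -16)
u(K, Z) = 5 - K*Z (u(K, Z) = (-K)*Z + 5 = -K*Z + 5 = 5 - K*Z)
(317421 + D(-510, u(c, 11))) + 182147 = (317421 + √((-510)² + (5 - 1*(-16)*11)²)) + 182147 = (317421 + √(260100 + (5 + 176)²)) + 182147 = (317421 + √(260100 + 181²)) + 182147 = (317421 + √(260100 + 32761)) + 182147 = (317421 + √292861) + 182147 = 499568 + √292861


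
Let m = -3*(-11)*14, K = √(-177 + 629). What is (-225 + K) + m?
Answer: 237 + 2*√113 ≈ 258.26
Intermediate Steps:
K = 2*√113 (K = √452 = 2*√113 ≈ 21.260)
m = 462 (m = 33*14 = 462)
(-225 + K) + m = (-225 + 2*√113) + 462 = 237 + 2*√113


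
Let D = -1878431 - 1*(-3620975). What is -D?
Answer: -1742544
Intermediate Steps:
D = 1742544 (D = -1878431 + 3620975 = 1742544)
-D = -1*1742544 = -1742544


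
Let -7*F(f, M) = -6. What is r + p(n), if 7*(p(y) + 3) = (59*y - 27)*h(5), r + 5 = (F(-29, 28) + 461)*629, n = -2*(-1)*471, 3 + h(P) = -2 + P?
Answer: 2033501/7 ≈ 2.9050e+5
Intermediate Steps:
h(P) = -5 + P (h(P) = -3 + (-2 + P) = -5 + P)
n = 942 (n = 2*471 = 942)
F(f, M) = 6/7 (F(f, M) = -⅐*(-6) = 6/7)
r = 2033522/7 (r = -5 + (6/7 + 461)*629 = -5 + (3233/7)*629 = -5 + 2033557/7 = 2033522/7 ≈ 2.9050e+5)
p(y) = -3 (p(y) = -3 + ((59*y - 27)*(-5 + 5))/7 = -3 + ((-27 + 59*y)*0)/7 = -3 + (⅐)*0 = -3 + 0 = -3)
r + p(n) = 2033522/7 - 3 = 2033501/7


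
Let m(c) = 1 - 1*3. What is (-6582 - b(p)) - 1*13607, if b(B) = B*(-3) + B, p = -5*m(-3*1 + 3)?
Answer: -20169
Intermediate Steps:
m(c) = -2 (m(c) = 1 - 3 = -2)
p = 10 (p = -5*(-2) = 10)
b(B) = -2*B (b(B) = -3*B + B = -2*B)
(-6582 - b(p)) - 1*13607 = (-6582 - (-2)*10) - 1*13607 = (-6582 - 1*(-20)) - 13607 = (-6582 + 20) - 13607 = -6562 - 13607 = -20169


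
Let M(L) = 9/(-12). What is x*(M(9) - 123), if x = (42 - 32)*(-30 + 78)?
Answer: -59400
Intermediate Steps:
M(L) = -¾ (M(L) = 9*(-1/12) = -¾)
x = 480 (x = 10*48 = 480)
x*(M(9) - 123) = 480*(-¾ - 123) = 480*(-495/4) = -59400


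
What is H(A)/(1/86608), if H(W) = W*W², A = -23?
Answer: -1053759536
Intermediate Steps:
H(W) = W³
H(A)/(1/86608) = (-23)³/(1/86608) = -12167/1/86608 = -12167*86608 = -1053759536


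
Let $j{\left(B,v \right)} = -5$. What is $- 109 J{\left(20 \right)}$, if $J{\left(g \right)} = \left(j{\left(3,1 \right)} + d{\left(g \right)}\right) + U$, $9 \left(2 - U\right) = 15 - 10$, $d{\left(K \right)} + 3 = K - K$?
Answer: $\frac{6431}{9} \approx 714.56$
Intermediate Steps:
$d{\left(K \right)} = -3$ ($d{\left(K \right)} = -3 + \left(K - K\right) = -3 + 0 = -3$)
$U = \frac{13}{9}$ ($U = 2 - \frac{15 - 10}{9} = 2 - \frac{5}{9} = \frac{13}{9} \approx 1.4444$)
$J{\left(g \right)} = - \frac{59}{9}$ ($J{\left(g \right)} = \left(-5 - 3\right) + \frac{13}{9} = -8 + \frac{13}{9} = - \frac{59}{9}$)
$- 109 J{\left(20 \right)} = \left(-109\right) \left(- \frac{59}{9}\right) = \frac{6431}{9}$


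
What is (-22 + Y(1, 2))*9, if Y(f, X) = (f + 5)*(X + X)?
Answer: 18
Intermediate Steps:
Y(f, X) = 2*X*(5 + f) (Y(f, X) = (5 + f)*(2*X) = 2*X*(5 + f))
(-22 + Y(1, 2))*9 = (-22 + 2*2*(5 + 1))*9 = (-22 + 2*2*6)*9 = (-22 + 24)*9 = 2*9 = 18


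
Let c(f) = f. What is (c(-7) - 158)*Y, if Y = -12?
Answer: 1980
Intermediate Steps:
(c(-7) - 158)*Y = (-7 - 158)*(-12) = -165*(-12) = 1980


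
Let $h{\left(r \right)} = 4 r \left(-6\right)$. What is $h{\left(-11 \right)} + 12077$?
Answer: $12341$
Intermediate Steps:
$h{\left(r \right)} = - 24 r$
$h{\left(-11 \right)} + 12077 = \left(-24\right) \left(-11\right) + 12077 = 264 + 12077 = 12341$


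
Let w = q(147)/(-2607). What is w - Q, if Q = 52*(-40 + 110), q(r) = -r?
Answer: -3163111/869 ≈ -3639.9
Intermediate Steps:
w = 49/869 (w = -1*147/(-2607) = -147*(-1/2607) = 49/869 ≈ 0.056387)
Q = 3640 (Q = 52*70 = 3640)
w - Q = 49/869 - 1*3640 = 49/869 - 3640 = -3163111/869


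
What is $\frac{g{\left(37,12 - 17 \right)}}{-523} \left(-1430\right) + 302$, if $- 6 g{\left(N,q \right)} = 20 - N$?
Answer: $\frac{485993}{1569} \approx 309.75$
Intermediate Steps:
$g{\left(N,q \right)} = - \frac{10}{3} + \frac{N}{6}$ ($g{\left(N,q \right)} = - \frac{20 - N}{6} = - \frac{10}{3} + \frac{N}{6}$)
$\frac{g{\left(37,12 - 17 \right)}}{-523} \left(-1430\right) + 302 = \frac{- \frac{10}{3} + \frac{1}{6} \cdot 37}{-523} \left(-1430\right) + 302 = \left(- \frac{10}{3} + \frac{37}{6}\right) \left(- \frac{1}{523}\right) \left(-1430\right) + 302 = \frac{17}{6} \left(- \frac{1}{523}\right) \left(-1430\right) + 302 = \left(- \frac{17}{3138}\right) \left(-1430\right) + 302 = \frac{12155}{1569} + 302 = \frac{485993}{1569}$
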